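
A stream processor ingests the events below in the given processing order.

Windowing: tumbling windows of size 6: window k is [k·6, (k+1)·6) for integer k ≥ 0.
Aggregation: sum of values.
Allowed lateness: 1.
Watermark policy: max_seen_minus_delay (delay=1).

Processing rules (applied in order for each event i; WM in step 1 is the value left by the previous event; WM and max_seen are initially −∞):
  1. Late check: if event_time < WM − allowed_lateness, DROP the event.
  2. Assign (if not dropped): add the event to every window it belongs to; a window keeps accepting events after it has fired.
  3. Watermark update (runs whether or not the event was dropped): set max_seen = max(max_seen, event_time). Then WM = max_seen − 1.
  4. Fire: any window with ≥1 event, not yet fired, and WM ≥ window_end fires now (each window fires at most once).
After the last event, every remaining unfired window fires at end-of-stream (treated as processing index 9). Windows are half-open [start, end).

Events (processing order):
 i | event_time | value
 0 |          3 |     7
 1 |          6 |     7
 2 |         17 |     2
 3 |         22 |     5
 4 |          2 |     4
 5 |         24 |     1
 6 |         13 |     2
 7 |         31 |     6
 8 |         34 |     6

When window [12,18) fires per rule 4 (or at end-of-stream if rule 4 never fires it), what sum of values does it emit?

2

i=0 t=3 v=7: → [0,6); WM=2
i=1 t=6 v=7: → [6,12); WM=5
i=2 t=17 v=2: → [12,18); WM=16; [0,6) fires=7 [6,12) fires=7
i=3 t=22 v=5: → [18,24); WM=21; [12,18) fires=2
i=4 t=2 v=4: DROP (t<21-1); WM=21
i=5 t=24 v=1: → [24,30); WM=23
i=6 t=13 v=2: DROP (t<23-1); WM=23
i=7 t=31 v=6: → [30,36); WM=30; [18,24) fires=5 [24,30) fires=1
i=8 t=34 v=6: → [30,36); WM=33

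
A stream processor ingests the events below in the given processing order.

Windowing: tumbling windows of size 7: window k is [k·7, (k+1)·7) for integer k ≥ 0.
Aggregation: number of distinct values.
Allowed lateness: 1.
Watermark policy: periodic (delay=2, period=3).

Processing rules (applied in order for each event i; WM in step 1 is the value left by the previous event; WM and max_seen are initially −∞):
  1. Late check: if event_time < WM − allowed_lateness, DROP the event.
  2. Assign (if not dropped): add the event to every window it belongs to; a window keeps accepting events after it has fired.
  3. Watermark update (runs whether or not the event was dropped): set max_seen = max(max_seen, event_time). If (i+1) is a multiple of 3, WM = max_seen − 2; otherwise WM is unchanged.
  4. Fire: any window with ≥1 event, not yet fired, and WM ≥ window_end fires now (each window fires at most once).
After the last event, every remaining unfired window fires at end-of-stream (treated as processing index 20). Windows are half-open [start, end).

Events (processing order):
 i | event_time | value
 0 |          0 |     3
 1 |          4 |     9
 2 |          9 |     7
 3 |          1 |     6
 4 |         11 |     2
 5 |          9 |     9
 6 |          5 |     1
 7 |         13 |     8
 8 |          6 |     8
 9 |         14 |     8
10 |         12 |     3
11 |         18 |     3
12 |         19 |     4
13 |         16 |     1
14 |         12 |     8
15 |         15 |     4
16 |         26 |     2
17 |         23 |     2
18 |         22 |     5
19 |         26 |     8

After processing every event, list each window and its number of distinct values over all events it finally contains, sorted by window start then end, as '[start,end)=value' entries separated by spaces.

[0,7)=2 [7,14)=5 [14,21)=4 [21,28)=2

i=0 t=0 v=3: → [0,7); WM=−∞
i=1 t=4 v=9: → [0,7); WM=−∞
i=2 t=9 v=7: → [7,14); WM=7; [0,7) fires=2
i=3 t=1 v=6: DROP (t<7-1); WM=7
i=4 t=11 v=2: → [7,14); WM=7
i=5 t=9 v=9: → [7,14); WM=9
i=6 t=5 v=1: DROP (t<9-1); WM=9
i=7 t=13 v=8: → [7,14); WM=9
i=8 t=6 v=8: DROP (t<9-1); WM=11
i=9 t=14 v=8: → [14,21); WM=11
i=10 t=12 v=3: → [7,14); WM=11
i=11 t=18 v=3: → [14,21); WM=16; [7,14) fires=5
i=12 t=19 v=4: → [14,21); WM=16
i=13 t=16 v=1: → [14,21); WM=16
i=14 t=12 v=8: DROP (t<16-1); WM=17
i=15 t=15 v=4: DROP (t<17-1); WM=17
i=16 t=26 v=2: → [21,28); WM=17
i=17 t=23 v=2: → [21,28); WM=24; [14,21) fires=4
i=18 t=22 v=5: DROP (t<24-1); WM=24
i=19 t=26 v=8: → [21,28); WM=24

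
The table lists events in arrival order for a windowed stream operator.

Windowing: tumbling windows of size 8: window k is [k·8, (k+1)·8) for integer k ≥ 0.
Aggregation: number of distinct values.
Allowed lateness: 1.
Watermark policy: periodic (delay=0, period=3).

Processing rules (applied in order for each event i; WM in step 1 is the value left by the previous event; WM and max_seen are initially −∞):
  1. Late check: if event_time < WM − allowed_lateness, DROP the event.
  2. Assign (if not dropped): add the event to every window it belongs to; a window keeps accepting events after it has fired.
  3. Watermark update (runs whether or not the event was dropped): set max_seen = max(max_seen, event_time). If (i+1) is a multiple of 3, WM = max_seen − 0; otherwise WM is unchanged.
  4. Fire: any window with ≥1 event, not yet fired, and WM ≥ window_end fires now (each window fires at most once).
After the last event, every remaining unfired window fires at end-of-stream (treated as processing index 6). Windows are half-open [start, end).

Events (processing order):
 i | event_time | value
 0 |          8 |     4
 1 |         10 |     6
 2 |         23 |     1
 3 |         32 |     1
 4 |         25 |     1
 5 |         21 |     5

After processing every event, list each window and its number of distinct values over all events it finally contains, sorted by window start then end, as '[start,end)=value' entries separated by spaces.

i=0 t=8 v=4: → [8,16); WM=−∞
i=1 t=10 v=6: → [8,16); WM=−∞
i=2 t=23 v=1: → [16,24); WM=23; [8,16) fires=2
i=3 t=32 v=1: → [32,40); WM=23
i=4 t=25 v=1: → [24,32); WM=23
i=5 t=21 v=5: DROP (t<23-1); WM=32; [16,24) fires=1 [24,32) fires=1

[8,16)=2 [16,24)=1 [24,32)=1 [32,40)=1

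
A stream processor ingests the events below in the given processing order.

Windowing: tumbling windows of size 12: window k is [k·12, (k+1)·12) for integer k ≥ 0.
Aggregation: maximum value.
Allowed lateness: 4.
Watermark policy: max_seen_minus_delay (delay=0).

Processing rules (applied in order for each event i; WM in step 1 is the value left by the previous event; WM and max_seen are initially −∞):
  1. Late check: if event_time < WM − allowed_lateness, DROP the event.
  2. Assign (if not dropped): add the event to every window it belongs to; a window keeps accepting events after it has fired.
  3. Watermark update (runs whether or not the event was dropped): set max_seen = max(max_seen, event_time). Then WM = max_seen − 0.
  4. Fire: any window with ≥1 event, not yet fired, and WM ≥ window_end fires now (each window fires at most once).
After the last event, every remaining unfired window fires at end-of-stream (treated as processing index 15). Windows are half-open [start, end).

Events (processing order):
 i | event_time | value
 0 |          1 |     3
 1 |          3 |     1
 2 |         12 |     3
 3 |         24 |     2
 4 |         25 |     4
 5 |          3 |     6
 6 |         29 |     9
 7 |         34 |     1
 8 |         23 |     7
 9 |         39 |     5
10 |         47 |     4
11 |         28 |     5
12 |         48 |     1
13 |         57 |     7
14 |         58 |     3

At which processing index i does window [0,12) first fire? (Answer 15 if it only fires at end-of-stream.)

i=0 t=1 v=3: → [0,12); WM=1
i=1 t=3 v=1: → [0,12); WM=3
i=2 t=12 v=3: → [12,24); WM=12; [0,12) fires=3
i=3 t=24 v=2: → [24,36); WM=24; [12,24) fires=3
i=4 t=25 v=4: → [24,36); WM=25
i=5 t=3 v=6: DROP (t<25-4); WM=25
i=6 t=29 v=9: → [24,36); WM=29
i=7 t=34 v=1: → [24,36); WM=34
i=8 t=23 v=7: DROP (t<34-4); WM=34
i=9 t=39 v=5: → [36,48); WM=39; [24,36) fires=9
i=10 t=47 v=4: → [36,48); WM=47
i=11 t=28 v=5: DROP (t<47-4); WM=47
i=12 t=48 v=1: → [48,60); WM=48; [36,48) fires=5
i=13 t=57 v=7: → [48,60); WM=57
i=14 t=58 v=3: → [48,60); WM=58

2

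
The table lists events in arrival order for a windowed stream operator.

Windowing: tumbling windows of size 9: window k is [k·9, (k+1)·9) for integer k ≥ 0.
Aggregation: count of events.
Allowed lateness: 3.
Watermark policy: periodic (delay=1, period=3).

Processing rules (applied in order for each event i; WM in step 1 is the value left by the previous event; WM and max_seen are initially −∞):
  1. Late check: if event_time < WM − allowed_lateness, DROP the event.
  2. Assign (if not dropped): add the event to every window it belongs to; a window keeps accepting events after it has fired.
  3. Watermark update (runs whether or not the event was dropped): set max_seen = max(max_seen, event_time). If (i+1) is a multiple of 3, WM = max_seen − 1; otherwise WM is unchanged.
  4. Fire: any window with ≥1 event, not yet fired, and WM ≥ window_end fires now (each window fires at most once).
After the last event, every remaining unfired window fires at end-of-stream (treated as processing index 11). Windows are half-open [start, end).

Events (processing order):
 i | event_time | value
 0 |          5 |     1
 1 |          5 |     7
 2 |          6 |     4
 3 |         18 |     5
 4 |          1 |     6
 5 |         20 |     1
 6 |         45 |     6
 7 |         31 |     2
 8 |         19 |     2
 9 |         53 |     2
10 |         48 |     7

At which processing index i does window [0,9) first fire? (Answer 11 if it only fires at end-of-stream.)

i=0 t=5 v=1: → [0,9); WM=−∞
i=1 t=5 v=7: → [0,9); WM=−∞
i=2 t=6 v=4: → [0,9); WM=5
i=3 t=18 v=5: → [18,27); WM=5
i=4 t=1 v=6: DROP (t<5-3); WM=5
i=5 t=20 v=1: → [18,27); WM=19; [0,9) fires=3
i=6 t=45 v=6: → [45,54); WM=19
i=7 t=31 v=2: → [27,36); WM=19
i=8 t=19 v=2: → [18,27); WM=44; [18,27) fires=3 [27,36) fires=1
i=9 t=53 v=2: → [45,54); WM=44
i=10 t=48 v=7: → [45,54); WM=44

5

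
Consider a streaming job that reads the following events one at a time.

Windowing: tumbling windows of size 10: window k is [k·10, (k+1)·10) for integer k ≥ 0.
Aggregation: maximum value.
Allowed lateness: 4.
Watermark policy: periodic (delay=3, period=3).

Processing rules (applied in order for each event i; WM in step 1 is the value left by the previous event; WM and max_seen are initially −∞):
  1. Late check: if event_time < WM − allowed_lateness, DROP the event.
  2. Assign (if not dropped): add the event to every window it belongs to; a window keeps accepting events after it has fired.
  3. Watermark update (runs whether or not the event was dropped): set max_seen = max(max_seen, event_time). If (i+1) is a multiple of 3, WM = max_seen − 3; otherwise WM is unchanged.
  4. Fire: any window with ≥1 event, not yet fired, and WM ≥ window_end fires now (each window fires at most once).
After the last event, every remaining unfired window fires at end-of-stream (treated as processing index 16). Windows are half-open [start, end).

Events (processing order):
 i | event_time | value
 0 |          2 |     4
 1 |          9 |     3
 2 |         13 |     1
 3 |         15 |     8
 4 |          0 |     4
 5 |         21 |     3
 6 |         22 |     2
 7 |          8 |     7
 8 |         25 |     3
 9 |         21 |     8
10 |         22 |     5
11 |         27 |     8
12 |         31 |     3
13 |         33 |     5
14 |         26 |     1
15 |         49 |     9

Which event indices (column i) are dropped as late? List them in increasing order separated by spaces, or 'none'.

i=0 t=2 v=4: → [0,10); WM=−∞
i=1 t=9 v=3: → [0,10); WM=−∞
i=2 t=13 v=1: → [10,20); WM=10; [0,10) fires=4
i=3 t=15 v=8: → [10,20); WM=10
i=4 t=0 v=4: DROP (t<10-4); WM=10
i=5 t=21 v=3: → [20,30); WM=18
i=6 t=22 v=2: → [20,30); WM=18
i=7 t=8 v=7: DROP (t<18-4); WM=18
i=8 t=25 v=3: → [20,30); WM=22; [10,20) fires=8
i=9 t=21 v=8: → [20,30); WM=22
i=10 t=22 v=5: → [20,30); WM=22
i=11 t=27 v=8: → [20,30); WM=24
i=12 t=31 v=3: → [30,40); WM=24
i=13 t=33 v=5: → [30,40); WM=24
i=14 t=26 v=1: → [20,30); WM=30; [20,30) fires=8
i=15 t=49 v=9: → [40,50); WM=30

4 7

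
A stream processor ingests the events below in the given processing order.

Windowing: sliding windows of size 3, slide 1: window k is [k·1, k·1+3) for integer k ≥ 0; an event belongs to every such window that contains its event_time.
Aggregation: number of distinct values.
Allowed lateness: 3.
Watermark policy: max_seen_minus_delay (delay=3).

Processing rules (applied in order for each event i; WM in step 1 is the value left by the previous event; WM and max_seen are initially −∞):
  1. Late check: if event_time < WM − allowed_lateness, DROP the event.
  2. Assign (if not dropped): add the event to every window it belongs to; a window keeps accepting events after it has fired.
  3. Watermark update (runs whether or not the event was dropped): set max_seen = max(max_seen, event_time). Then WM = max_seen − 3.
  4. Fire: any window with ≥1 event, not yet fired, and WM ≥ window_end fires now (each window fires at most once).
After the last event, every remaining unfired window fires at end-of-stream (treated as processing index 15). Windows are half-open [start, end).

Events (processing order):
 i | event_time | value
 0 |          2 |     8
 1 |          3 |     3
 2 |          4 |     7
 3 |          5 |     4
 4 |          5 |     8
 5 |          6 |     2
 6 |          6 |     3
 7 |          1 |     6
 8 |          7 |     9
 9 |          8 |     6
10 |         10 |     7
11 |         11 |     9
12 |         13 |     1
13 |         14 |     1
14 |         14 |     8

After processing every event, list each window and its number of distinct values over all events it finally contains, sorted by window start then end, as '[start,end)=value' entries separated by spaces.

[0,3)=2 [1,4)=3 [2,5)=3 [3,6)=4 [4,7)=5 [5,8)=5 [6,9)=4 [7,10)=2 [8,11)=2 [9,12)=2 [10,13)=2 [11,14)=2 [12,15)=2 [13,16)=2 [14,17)=2

i=0 t=2 v=8: → [2,5),[1,4),[0,3); WM=-1
i=1 t=3 v=3: → [3,6),[2,5),[1,4); WM=0
i=2 t=4 v=7: → [4,7),[3,6),[2,5); WM=1
i=3 t=5 v=4: → [5,8),[4,7),[3,6); WM=2
i=4 t=5 v=8: → [5,8),[4,7),[3,6); WM=2
i=5 t=6 v=2: → [6,9),[5,8),[4,7); WM=3; [0,3) fires=1
i=6 t=6 v=3: → [6,9),[5,8),[4,7); WM=3
i=7 t=1 v=6: → [1,4),[0,3); WM=3
i=8 t=7 v=9: → [7,10),[6,9),[5,8); WM=4; [1,4) fires=3
i=9 t=8 v=6: → [8,11),[7,10),[6,9); WM=5; [2,5) fires=3
i=10 t=10 v=7: → [10,13),[9,12),[8,11); WM=7; [3,6) fires=4 [4,7) fires=5
i=11 t=11 v=9: → [11,14),[10,13),[9,12); WM=8; [5,8) fires=5
i=12 t=13 v=1: → [13,16),[12,15),[11,14); WM=10; [6,9) fires=4 [7,10) fires=2
i=13 t=14 v=1: → [14,17),[13,16),[12,15); WM=11; [8,11) fires=2
i=14 t=14 v=8: → [14,17),[13,16),[12,15); WM=11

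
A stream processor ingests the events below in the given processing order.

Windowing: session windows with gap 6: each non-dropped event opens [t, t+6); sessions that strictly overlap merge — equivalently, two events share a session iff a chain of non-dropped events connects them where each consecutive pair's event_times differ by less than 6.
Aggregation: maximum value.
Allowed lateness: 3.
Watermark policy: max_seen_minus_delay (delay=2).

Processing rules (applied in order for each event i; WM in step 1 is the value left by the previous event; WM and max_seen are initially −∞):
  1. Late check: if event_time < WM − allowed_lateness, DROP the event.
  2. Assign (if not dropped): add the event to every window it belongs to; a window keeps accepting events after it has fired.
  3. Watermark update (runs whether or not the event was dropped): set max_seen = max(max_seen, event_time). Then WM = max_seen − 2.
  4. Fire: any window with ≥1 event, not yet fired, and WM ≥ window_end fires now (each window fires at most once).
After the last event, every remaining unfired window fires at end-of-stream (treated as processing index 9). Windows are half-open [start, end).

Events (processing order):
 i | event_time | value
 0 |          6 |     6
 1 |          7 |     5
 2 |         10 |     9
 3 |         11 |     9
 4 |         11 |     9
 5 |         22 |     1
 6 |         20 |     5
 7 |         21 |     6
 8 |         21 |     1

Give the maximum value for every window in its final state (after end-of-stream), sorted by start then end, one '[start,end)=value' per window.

[6,17)=9 [20,28)=6

i=0 t=6 v=6: → [6,12); WM=4
i=1 t=7 v=5: → [6,13); WM=5
i=2 t=10 v=9: → [6,16); WM=8
i=3 t=11 v=9: → [6,17); WM=9
i=4 t=11 v=9: → [6,17); WM=9
i=5 t=22 v=1: → [22,28); WM=20
i=6 t=20 v=5: → [20,28); WM=20
i=7 t=21 v=6: → [20,28); WM=20
i=8 t=21 v=1: → [20,28); WM=20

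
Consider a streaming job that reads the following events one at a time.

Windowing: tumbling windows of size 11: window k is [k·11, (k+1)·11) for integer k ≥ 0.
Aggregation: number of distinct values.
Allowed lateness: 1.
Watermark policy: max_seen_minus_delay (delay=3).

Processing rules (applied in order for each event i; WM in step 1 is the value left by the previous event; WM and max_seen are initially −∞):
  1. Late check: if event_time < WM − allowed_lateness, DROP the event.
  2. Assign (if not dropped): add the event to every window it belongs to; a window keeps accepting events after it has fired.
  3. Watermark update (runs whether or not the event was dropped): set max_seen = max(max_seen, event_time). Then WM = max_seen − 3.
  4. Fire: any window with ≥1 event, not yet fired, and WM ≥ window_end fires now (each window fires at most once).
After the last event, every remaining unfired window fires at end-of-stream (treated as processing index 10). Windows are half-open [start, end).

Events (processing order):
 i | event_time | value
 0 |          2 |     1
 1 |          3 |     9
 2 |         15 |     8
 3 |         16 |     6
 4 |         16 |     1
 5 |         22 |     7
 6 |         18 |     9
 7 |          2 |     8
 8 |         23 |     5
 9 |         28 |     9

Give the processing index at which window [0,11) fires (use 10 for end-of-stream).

i=0 t=2 v=1: → [0,11); WM=-1
i=1 t=3 v=9: → [0,11); WM=0
i=2 t=15 v=8: → [11,22); WM=12; [0,11) fires=2
i=3 t=16 v=6: → [11,22); WM=13
i=4 t=16 v=1: → [11,22); WM=13
i=5 t=22 v=7: → [22,33); WM=19
i=6 t=18 v=9: → [11,22); WM=19
i=7 t=2 v=8: DROP (t<19-1); WM=19
i=8 t=23 v=5: → [22,33); WM=20
i=9 t=28 v=9: → [22,33); WM=25; [11,22) fires=4

2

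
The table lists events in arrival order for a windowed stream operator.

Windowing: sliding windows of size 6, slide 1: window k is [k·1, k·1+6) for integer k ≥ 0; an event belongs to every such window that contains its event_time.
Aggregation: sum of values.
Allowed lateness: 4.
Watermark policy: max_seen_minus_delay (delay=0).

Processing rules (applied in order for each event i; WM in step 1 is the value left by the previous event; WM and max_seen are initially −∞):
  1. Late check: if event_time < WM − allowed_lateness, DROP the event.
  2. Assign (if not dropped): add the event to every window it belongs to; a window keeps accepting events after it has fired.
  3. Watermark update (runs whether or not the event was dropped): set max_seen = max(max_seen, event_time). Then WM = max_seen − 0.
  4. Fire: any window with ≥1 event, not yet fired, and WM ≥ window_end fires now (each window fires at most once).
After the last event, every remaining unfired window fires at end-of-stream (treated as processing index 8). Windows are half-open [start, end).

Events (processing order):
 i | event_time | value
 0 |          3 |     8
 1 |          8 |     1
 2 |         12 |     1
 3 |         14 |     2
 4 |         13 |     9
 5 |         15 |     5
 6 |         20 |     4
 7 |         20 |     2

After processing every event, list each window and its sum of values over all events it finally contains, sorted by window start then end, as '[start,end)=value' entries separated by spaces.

i=0 t=3 v=8: → [3,9),[2,8),[1,7),[0,6); WM=3
i=1 t=8 v=1: → [8,14),[7,13),[6,12),[5,11),[4,10),[3,9); WM=8; [0,6) fires=8 [1,7) fires=8 [2,8) fires=8
i=2 t=12 v=1: → [12,18),[11,17),[10,16),[9,15),[8,14),[7,13); WM=12; [3,9) fires=9 [4,10) fires=1 [5,11) fires=1 [6,12) fires=1
i=3 t=14 v=2: → [14,20),[13,19),[12,18),[11,17),[10,16),[9,15); WM=14; [7,13) fires=2 [8,14) fires=2
i=4 t=13 v=9: → [13,19),[12,18),[11,17),[10,16),[9,15),[8,14); WM=14
i=5 t=15 v=5: → [15,21),[14,20),[13,19),[12,18),[11,17),[10,16); WM=15; [9,15) fires=12
i=6 t=20 v=4: → [20,26),[19,25),[18,24),[17,23),[16,22),[15,21); WM=20; [10,16) fires=17 [11,17) fires=17 [12,18) fires=17 [13,19) fires=16 [14,20) fires=7
i=7 t=20 v=2: → [20,26),[19,25),[18,24),[17,23),[16,22),[15,21); WM=20

[0,6)=8 [1,7)=8 [2,8)=8 [3,9)=9 [4,10)=1 [5,11)=1 [6,12)=1 [7,13)=2 [8,14)=11 [9,15)=12 [10,16)=17 [11,17)=17 [12,18)=17 [13,19)=16 [14,20)=7 [15,21)=11 [16,22)=6 [17,23)=6 [18,24)=6 [19,25)=6 [20,26)=6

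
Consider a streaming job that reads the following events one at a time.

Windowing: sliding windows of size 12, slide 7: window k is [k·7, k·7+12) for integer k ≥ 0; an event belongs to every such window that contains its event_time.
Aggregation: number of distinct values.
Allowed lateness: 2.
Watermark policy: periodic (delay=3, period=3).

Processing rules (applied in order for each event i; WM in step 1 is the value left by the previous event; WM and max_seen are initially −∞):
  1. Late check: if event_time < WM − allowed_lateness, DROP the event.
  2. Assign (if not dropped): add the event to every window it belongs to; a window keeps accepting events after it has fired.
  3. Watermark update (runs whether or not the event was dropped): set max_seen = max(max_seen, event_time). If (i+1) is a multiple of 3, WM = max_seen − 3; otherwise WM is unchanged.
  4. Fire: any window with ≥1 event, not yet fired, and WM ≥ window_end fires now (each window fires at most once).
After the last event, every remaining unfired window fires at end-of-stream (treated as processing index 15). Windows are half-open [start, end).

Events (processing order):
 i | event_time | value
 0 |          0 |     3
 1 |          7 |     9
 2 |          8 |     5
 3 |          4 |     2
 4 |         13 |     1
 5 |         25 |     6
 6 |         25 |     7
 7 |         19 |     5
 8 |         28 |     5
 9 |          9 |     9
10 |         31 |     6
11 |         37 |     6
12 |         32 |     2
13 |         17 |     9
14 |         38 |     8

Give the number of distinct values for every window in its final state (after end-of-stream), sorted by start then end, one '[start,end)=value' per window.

[0,12)=4 [7,19)=3 [14,26)=2 [21,33)=4 [28,40)=4 [35,47)=2

i=0 t=0 v=3: → [0,12); WM=−∞
i=1 t=7 v=9: → [7,19),[0,12); WM=−∞
i=2 t=8 v=5: → [7,19),[0,12); WM=5
i=3 t=4 v=2: → [0,12); WM=5
i=4 t=13 v=1: → [7,19); WM=5
i=5 t=25 v=6: → [21,33),[14,26); WM=22; [0,12) fires=4 [7,19) fires=3
i=6 t=25 v=7: → [21,33),[14,26); WM=22
i=7 t=19 v=5: DROP (t<22-2); WM=22
i=8 t=28 v=5: → [28,40),[21,33); WM=25
i=9 t=9 v=9: DROP (t<25-2); WM=25
i=10 t=31 v=6: → [28,40),[21,33); WM=25
i=11 t=37 v=6: → [35,47),[28,40); WM=34; [14,26) fires=2 [21,33) fires=3
i=12 t=32 v=2: → [28,40),[21,33); WM=34
i=13 t=17 v=9: DROP (t<34-2); WM=34
i=14 t=38 v=8: → [35,47),[28,40); WM=35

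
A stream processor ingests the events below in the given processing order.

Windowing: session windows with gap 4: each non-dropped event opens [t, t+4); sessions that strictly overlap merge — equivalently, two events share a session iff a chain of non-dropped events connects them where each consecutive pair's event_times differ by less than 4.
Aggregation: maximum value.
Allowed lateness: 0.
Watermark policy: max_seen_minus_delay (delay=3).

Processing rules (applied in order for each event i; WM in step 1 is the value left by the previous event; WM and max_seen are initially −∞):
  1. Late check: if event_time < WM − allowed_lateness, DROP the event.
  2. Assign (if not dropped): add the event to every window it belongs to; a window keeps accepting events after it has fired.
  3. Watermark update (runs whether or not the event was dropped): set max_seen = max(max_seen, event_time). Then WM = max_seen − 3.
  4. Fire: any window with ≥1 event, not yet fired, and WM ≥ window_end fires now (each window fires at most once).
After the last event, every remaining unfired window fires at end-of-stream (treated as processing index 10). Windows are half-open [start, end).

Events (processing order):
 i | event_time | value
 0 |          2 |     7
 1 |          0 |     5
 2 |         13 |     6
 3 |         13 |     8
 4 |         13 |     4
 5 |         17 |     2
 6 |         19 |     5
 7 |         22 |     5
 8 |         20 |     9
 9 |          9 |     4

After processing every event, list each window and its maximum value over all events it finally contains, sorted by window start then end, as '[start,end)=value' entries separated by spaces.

i=0 t=2 v=7: → [2,6); WM=-1
i=1 t=0 v=5: → [0,6); WM=-1
i=2 t=13 v=6: → [13,17); WM=10
i=3 t=13 v=8: → [13,17); WM=10
i=4 t=13 v=4: → [13,17); WM=10
i=5 t=17 v=2: → [17,21); WM=14
i=6 t=19 v=5: → [17,23); WM=16
i=7 t=22 v=5: → [17,26); WM=19
i=8 t=20 v=9: → [17,26); WM=19
i=9 t=9 v=4: DROP (t<19-0); WM=19

[0,6)=7 [13,17)=8 [17,26)=9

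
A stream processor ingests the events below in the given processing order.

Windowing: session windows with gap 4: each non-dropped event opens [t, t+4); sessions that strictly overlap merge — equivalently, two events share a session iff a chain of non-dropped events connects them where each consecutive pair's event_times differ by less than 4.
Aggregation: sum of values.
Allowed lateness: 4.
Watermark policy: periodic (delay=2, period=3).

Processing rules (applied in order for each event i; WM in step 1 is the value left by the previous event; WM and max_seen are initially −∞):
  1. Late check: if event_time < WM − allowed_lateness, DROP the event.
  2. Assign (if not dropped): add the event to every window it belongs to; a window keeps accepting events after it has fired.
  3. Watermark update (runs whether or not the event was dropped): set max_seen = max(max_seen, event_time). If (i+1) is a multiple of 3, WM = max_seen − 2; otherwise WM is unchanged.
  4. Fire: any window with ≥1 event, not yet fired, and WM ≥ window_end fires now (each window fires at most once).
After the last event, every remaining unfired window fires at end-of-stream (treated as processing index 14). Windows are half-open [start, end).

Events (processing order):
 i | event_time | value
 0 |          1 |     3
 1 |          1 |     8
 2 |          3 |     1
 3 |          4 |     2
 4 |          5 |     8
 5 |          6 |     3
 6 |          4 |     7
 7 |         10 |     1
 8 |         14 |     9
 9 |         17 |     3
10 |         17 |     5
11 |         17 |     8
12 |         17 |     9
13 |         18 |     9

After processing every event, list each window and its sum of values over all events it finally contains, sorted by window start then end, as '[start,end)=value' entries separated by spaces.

i=0 t=1 v=3: → [1,5); WM=−∞
i=1 t=1 v=8: → [1,5); WM=−∞
i=2 t=3 v=1: → [1,7); WM=1
i=3 t=4 v=2: → [1,8); WM=1
i=4 t=5 v=8: → [1,9); WM=1
i=5 t=6 v=3: → [1,10); WM=4
i=6 t=4 v=7: → [1,10); WM=4
i=7 t=10 v=1: → [10,14); WM=4
i=8 t=14 v=9: → [14,18); WM=12
i=9 t=17 v=3: → [14,21); WM=12
i=10 t=17 v=5: → [14,21); WM=12
i=11 t=17 v=8: → [14,21); WM=15
i=12 t=17 v=9: → [14,21); WM=15
i=13 t=18 v=9: → [14,22); WM=15

[1,10)=32 [10,14)=1 [14,22)=43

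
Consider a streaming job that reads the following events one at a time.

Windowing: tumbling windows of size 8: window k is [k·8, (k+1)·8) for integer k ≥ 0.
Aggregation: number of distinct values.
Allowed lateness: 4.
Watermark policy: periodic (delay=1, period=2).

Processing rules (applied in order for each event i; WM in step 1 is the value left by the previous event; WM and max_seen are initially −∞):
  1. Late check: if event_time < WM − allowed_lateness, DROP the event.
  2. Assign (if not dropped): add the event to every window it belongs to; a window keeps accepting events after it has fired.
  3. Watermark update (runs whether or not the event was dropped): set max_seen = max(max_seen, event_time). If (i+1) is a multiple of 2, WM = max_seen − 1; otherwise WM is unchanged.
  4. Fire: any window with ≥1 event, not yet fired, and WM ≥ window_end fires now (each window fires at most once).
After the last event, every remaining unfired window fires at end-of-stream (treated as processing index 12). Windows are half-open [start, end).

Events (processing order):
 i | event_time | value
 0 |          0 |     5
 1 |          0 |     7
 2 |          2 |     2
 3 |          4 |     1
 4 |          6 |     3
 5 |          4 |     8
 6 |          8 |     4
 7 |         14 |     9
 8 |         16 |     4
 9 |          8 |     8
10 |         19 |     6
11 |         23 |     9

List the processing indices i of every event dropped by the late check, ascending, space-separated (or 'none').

9

i=0 t=0 v=5: → [0,8); WM=−∞
i=1 t=0 v=7: → [0,8); WM=-1
i=2 t=2 v=2: → [0,8); WM=-1
i=3 t=4 v=1: → [0,8); WM=3
i=4 t=6 v=3: → [0,8); WM=3
i=5 t=4 v=8: → [0,8); WM=5
i=6 t=8 v=4: → [8,16); WM=5
i=7 t=14 v=9: → [8,16); WM=13; [0,8) fires=6
i=8 t=16 v=4: → [16,24); WM=13
i=9 t=8 v=8: DROP (t<13-4); WM=15
i=10 t=19 v=6: → [16,24); WM=15
i=11 t=23 v=9: → [16,24); WM=22; [8,16) fires=2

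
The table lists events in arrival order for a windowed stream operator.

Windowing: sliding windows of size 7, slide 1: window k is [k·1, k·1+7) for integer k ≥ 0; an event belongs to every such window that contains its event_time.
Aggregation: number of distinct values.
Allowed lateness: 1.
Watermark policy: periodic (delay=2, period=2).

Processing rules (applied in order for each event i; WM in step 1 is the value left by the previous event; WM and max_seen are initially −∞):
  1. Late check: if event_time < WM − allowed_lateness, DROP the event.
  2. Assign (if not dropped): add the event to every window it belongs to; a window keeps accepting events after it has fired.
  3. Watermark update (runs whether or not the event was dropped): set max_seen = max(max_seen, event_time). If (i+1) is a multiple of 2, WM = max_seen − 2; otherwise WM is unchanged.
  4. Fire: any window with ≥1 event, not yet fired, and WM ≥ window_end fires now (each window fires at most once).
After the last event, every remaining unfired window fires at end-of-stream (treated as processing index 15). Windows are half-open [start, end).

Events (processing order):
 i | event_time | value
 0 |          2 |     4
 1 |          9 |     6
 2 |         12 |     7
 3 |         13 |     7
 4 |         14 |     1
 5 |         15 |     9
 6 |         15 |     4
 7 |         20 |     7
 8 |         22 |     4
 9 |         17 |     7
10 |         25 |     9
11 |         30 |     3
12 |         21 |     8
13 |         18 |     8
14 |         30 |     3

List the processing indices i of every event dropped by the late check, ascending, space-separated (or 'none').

i=0 t=2 v=4: → [2,9),[1,8),[0,7); WM=−∞
i=1 t=9 v=6: → [9,16),[8,15),[7,14),[6,13),[5,12),[4,11),[3,10); WM=7; [0,7) fires=1
i=2 t=12 v=7: → [12,19),[11,18),[10,17),[9,16),[8,15),[7,14),[6,13); WM=7
i=3 t=13 v=7: → [13,20),[12,19),[11,18),[10,17),[9,16),[8,15),[7,14); WM=11; [1,8) fires=1 [2,9) fires=1 [3,10) fires=1 [4,11) fires=1
i=4 t=14 v=1: → [14,21),[13,20),[12,19),[11,18),[10,17),[9,16),[8,15); WM=11
i=5 t=15 v=9: → [15,22),[14,21),[13,20),[12,19),[11,18),[10,17),[9,16); WM=13; [5,12) fires=1 [6,13) fires=2
i=6 t=15 v=4: → [15,22),[14,21),[13,20),[12,19),[11,18),[10,17),[9,16); WM=13
i=7 t=20 v=7: → [20,27),[19,26),[18,25),[17,24),[16,23),[15,22),[14,21); WM=18; [7,14) fires=2 [8,15) fires=3 [9,16) fires=5 [10,17) fires=4 [11,18) fires=4
i=8 t=22 v=4: → [22,29),[21,28),[20,27),[19,26),[18,25),[17,24),[16,23); WM=18
i=9 t=17 v=7: → [17,24),[16,23),[15,22),[14,21),[13,20),[12,19),[11,18); WM=20; [12,19) fires=4 [13,20) fires=4
i=10 t=25 v=9: → [25,32),[24,31),[23,30),[22,29),[21,28),[20,27),[19,26); WM=20
i=11 t=30 v=3: → [30,37),[29,36),[28,35),[27,34),[26,33),[25,32),[24,31); WM=28; [14,21) fires=4 [15,22) fires=3 [16,23) fires=2 [17,24) fires=2 [18,25) fires=2 [19,26) fires=3 [20,27) fires=3 [21,28) fires=2
i=12 t=21 v=8: DROP (t<28-1); WM=28
i=13 t=18 v=8: DROP (t<28-1); WM=28
i=14 t=30 v=3: → [30,37),[29,36),[28,35),[27,34),[26,33),[25,32),[24,31); WM=28

12 13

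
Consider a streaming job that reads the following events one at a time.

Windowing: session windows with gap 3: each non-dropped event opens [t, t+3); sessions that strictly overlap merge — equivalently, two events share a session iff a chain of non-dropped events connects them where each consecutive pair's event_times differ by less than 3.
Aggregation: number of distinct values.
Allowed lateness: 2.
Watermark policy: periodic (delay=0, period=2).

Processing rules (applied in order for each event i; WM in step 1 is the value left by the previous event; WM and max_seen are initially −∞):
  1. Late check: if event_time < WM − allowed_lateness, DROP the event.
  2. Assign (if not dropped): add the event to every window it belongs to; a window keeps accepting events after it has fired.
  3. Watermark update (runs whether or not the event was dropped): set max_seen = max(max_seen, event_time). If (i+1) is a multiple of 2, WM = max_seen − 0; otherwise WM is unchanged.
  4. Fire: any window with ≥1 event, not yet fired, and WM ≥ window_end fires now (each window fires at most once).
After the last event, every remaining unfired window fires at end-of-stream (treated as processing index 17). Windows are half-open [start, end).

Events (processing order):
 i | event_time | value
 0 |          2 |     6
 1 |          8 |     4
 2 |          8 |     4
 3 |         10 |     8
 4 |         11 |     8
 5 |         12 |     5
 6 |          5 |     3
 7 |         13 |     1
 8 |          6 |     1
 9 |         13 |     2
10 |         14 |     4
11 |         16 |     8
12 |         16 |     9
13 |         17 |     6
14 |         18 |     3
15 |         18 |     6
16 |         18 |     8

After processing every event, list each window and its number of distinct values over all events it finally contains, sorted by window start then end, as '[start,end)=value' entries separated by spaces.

i=0 t=2 v=6: → [2,5); WM=−∞
i=1 t=8 v=4: → [8,11); WM=8
i=2 t=8 v=4: → [8,11); WM=8
i=3 t=10 v=8: → [8,13); WM=10
i=4 t=11 v=8: → [8,14); WM=10
i=5 t=12 v=5: → [8,15); WM=12
i=6 t=5 v=3: DROP (t<12-2); WM=12
i=7 t=13 v=1: → [8,16); WM=13
i=8 t=6 v=1: DROP (t<13-2); WM=13
i=9 t=13 v=2: → [8,16); WM=13
i=10 t=14 v=4: → [8,17); WM=13
i=11 t=16 v=8: → [8,19); WM=16
i=12 t=16 v=9: → [8,19); WM=16
i=13 t=17 v=6: → [8,20); WM=17
i=14 t=18 v=3: → [8,21); WM=17
i=15 t=18 v=6: → [8,21); WM=18
i=16 t=18 v=8: → [8,21); WM=18

[2,5)=1 [8,21)=8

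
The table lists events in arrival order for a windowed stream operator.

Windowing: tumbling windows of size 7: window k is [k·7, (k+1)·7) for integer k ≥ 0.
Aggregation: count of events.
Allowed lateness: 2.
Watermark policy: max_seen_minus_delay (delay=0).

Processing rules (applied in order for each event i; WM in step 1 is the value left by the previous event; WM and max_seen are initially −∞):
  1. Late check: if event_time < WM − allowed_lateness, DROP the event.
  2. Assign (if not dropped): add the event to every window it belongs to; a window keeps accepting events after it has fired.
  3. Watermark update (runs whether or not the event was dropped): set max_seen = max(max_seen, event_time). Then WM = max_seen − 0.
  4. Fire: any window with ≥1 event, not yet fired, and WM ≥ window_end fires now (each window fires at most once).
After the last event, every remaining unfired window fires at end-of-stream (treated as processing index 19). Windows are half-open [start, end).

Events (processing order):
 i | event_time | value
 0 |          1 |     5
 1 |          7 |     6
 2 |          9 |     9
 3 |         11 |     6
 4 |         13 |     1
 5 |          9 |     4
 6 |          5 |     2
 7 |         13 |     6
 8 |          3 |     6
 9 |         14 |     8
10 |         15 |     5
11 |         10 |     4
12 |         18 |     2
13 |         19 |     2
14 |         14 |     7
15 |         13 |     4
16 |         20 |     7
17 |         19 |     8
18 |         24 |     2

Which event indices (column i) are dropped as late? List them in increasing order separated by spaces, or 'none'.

i=0 t=1 v=5: → [0,7); WM=1
i=1 t=7 v=6: → [7,14); WM=7; [0,7) fires=1
i=2 t=9 v=9: → [7,14); WM=9
i=3 t=11 v=6: → [7,14); WM=11
i=4 t=13 v=1: → [7,14); WM=13
i=5 t=9 v=4: DROP (t<13-2); WM=13
i=6 t=5 v=2: DROP (t<13-2); WM=13
i=7 t=13 v=6: → [7,14); WM=13
i=8 t=3 v=6: DROP (t<13-2); WM=13
i=9 t=14 v=8: → [14,21); WM=14; [7,14) fires=5
i=10 t=15 v=5: → [14,21); WM=15
i=11 t=10 v=4: DROP (t<15-2); WM=15
i=12 t=18 v=2: → [14,21); WM=18
i=13 t=19 v=2: → [14,21); WM=19
i=14 t=14 v=7: DROP (t<19-2); WM=19
i=15 t=13 v=4: DROP (t<19-2); WM=19
i=16 t=20 v=7: → [14,21); WM=20
i=17 t=19 v=8: → [14,21); WM=20
i=18 t=24 v=2: → [21,28); WM=24; [14,21) fires=6

5 6 8 11 14 15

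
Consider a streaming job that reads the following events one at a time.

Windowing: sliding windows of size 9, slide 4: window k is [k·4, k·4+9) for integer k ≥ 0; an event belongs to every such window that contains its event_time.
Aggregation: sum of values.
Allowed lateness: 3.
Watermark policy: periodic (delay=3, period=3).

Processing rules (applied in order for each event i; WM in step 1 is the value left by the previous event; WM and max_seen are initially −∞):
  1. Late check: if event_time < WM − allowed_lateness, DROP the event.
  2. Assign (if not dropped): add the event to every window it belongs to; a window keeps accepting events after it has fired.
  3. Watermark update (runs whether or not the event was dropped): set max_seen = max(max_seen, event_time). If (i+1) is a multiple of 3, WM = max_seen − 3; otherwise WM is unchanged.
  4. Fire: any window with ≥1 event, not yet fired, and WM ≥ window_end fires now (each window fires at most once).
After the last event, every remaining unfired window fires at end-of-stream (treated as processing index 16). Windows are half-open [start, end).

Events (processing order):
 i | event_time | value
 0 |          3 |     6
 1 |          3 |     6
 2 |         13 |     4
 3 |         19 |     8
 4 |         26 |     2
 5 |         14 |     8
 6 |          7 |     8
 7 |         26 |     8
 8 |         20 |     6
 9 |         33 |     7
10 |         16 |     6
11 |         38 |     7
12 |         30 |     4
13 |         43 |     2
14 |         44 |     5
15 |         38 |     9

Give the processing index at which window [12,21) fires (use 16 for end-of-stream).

i=0 t=3 v=6: → [0,9); WM=−∞
i=1 t=3 v=6: → [0,9); WM=−∞
i=2 t=13 v=4: → [12,21),[8,17); WM=10; [0,9) fires=12
i=3 t=19 v=8: → [16,25),[12,21); WM=10
i=4 t=26 v=2: → [24,33),[20,29); WM=10
i=5 t=14 v=8: → [12,21),[8,17); WM=23; [8,17) fires=12 [12,21) fires=20
i=6 t=7 v=8: DROP (t<23-3); WM=23
i=7 t=26 v=8: → [24,33),[20,29); WM=23
i=8 t=20 v=6: → [20,29),[16,25),[12,21); WM=23
i=9 t=33 v=7: → [32,41),[28,37); WM=23
i=10 t=16 v=6: DROP (t<23-3); WM=23
i=11 t=38 v=7: → [36,45),[32,41); WM=35; [16,25) fires=14 [20,29) fires=16 [24,33) fires=10
i=12 t=30 v=4: DROP (t<35-3); WM=35
i=13 t=43 v=2: → [40,49),[36,45); WM=35
i=14 t=44 v=5: → [44,53),[40,49),[36,45); WM=41; [28,37) fires=7 [32,41) fires=14
i=15 t=38 v=9: → [36,45),[32,41); WM=41

5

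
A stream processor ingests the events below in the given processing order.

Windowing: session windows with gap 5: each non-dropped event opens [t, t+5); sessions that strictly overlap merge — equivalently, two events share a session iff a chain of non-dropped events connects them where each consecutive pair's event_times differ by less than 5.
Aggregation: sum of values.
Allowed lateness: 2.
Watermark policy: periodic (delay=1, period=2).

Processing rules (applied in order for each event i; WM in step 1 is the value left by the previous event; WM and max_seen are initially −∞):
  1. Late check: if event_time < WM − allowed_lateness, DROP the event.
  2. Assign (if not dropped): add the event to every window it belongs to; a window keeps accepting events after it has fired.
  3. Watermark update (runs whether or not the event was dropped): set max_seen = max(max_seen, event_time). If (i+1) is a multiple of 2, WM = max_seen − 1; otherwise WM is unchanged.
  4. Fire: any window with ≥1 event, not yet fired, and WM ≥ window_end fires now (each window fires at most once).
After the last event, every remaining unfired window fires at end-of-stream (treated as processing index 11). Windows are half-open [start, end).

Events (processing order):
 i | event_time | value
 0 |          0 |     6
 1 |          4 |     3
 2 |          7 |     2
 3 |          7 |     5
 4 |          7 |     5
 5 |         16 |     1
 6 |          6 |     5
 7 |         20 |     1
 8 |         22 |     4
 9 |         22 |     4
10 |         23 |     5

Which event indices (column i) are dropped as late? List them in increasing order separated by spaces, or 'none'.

i=0 t=0 v=6: → [0,5); WM=−∞
i=1 t=4 v=3: → [0,9); WM=3
i=2 t=7 v=2: → [0,12); WM=3
i=3 t=7 v=5: → [0,12); WM=6
i=4 t=7 v=5: → [0,12); WM=6
i=5 t=16 v=1: → [16,21); WM=15
i=6 t=6 v=5: DROP (t<15-2); WM=15
i=7 t=20 v=1: → [16,25); WM=19
i=8 t=22 v=4: → [16,27); WM=19
i=9 t=22 v=4: → [16,27); WM=21
i=10 t=23 v=5: → [16,28); WM=21

6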